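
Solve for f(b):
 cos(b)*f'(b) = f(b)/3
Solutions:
 f(b) = C1*(sin(b) + 1)^(1/6)/(sin(b) - 1)^(1/6)


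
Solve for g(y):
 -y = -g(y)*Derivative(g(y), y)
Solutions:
 g(y) = -sqrt(C1 + y^2)
 g(y) = sqrt(C1 + y^2)


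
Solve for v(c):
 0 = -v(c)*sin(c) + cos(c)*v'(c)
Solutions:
 v(c) = C1/cos(c)


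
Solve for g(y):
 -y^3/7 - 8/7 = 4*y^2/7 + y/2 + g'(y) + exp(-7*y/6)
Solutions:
 g(y) = C1 - y^4/28 - 4*y^3/21 - y^2/4 - 8*y/7 + 6*exp(-7*y/6)/7


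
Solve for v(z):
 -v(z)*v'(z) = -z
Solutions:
 v(z) = -sqrt(C1 + z^2)
 v(z) = sqrt(C1 + z^2)


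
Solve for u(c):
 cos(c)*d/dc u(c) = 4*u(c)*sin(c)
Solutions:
 u(c) = C1/cos(c)^4


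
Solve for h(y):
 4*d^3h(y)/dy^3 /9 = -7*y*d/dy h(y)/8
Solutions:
 h(y) = C1 + Integral(C2*airyai(-126^(1/3)*y/4) + C3*airybi(-126^(1/3)*y/4), y)


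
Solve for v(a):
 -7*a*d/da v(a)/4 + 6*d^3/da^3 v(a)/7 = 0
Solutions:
 v(a) = C1 + Integral(C2*airyai(21^(2/3)*a/6) + C3*airybi(21^(2/3)*a/6), a)


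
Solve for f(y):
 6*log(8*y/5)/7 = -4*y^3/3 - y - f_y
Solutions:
 f(y) = C1 - y^4/3 - y^2/2 - 6*y*log(y)/7 - 18*y*log(2)/7 + 6*y/7 + 6*y*log(5)/7


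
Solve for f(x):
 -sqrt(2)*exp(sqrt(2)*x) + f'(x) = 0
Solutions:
 f(x) = C1 + exp(sqrt(2)*x)


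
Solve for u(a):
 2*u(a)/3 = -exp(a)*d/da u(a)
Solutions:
 u(a) = C1*exp(2*exp(-a)/3)


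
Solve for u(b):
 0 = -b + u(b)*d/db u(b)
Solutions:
 u(b) = -sqrt(C1 + b^2)
 u(b) = sqrt(C1 + b^2)


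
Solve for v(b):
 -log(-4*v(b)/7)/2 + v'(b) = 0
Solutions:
 -2*Integral(1/(log(-_y) - log(7) + 2*log(2)), (_y, v(b))) = C1 - b


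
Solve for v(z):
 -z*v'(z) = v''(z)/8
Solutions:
 v(z) = C1 + C2*erf(2*z)


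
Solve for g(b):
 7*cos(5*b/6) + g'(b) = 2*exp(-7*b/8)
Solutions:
 g(b) = C1 - 42*sin(5*b/6)/5 - 16*exp(-7*b/8)/7


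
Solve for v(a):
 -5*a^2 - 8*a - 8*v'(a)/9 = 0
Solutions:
 v(a) = C1 - 15*a^3/8 - 9*a^2/2


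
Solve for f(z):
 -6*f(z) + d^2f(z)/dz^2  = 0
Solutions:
 f(z) = C1*exp(-sqrt(6)*z) + C2*exp(sqrt(6)*z)


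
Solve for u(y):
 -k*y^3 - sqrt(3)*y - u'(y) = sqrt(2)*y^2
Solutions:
 u(y) = C1 - k*y^4/4 - sqrt(2)*y^3/3 - sqrt(3)*y^2/2


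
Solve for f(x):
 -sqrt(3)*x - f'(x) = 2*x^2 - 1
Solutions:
 f(x) = C1 - 2*x^3/3 - sqrt(3)*x^2/2 + x


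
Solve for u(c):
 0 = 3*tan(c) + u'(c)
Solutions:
 u(c) = C1 + 3*log(cos(c))


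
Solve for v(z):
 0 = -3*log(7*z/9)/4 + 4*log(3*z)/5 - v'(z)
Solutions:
 v(z) = C1 + z*log(z)/20 - 3*z*log(7)/4 - z/20 + 23*z*log(3)/10


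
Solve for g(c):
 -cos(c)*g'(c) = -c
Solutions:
 g(c) = C1 + Integral(c/cos(c), c)


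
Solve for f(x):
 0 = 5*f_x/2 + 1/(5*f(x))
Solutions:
 f(x) = -sqrt(C1 - 4*x)/5
 f(x) = sqrt(C1 - 4*x)/5


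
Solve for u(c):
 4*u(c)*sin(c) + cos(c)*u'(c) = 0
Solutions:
 u(c) = C1*cos(c)^4


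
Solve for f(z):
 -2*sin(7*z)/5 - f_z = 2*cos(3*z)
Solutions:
 f(z) = C1 - 2*sin(3*z)/3 + 2*cos(7*z)/35


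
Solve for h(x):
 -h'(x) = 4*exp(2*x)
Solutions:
 h(x) = C1 - 2*exp(2*x)


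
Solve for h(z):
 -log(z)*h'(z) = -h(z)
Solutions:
 h(z) = C1*exp(li(z))


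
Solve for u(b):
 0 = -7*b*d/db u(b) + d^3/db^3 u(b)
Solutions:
 u(b) = C1 + Integral(C2*airyai(7^(1/3)*b) + C3*airybi(7^(1/3)*b), b)


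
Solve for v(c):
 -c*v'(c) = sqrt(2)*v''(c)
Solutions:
 v(c) = C1 + C2*erf(2^(1/4)*c/2)


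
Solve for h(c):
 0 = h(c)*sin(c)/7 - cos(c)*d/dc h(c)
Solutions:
 h(c) = C1/cos(c)^(1/7)


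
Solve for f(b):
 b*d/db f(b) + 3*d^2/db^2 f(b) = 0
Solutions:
 f(b) = C1 + C2*erf(sqrt(6)*b/6)


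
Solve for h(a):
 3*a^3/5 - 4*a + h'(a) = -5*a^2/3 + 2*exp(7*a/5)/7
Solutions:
 h(a) = C1 - 3*a^4/20 - 5*a^3/9 + 2*a^2 + 10*exp(7*a/5)/49


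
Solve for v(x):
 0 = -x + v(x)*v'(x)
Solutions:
 v(x) = -sqrt(C1 + x^2)
 v(x) = sqrt(C1 + x^2)


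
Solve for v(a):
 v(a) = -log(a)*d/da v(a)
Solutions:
 v(a) = C1*exp(-li(a))


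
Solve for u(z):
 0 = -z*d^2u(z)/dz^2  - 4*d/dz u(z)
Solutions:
 u(z) = C1 + C2/z^3


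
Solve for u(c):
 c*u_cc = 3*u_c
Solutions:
 u(c) = C1 + C2*c^4


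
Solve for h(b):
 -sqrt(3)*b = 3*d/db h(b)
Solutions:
 h(b) = C1 - sqrt(3)*b^2/6


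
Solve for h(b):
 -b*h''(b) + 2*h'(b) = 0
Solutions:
 h(b) = C1 + C2*b^3


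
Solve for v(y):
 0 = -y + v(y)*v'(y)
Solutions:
 v(y) = -sqrt(C1 + y^2)
 v(y) = sqrt(C1 + y^2)


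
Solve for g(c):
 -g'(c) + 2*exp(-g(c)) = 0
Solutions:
 g(c) = log(C1 + 2*c)


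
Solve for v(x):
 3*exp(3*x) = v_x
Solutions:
 v(x) = C1 + exp(3*x)


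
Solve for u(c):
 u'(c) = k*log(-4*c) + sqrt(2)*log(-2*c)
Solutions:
 u(c) = C1 + c*(k + sqrt(2))*log(-c) + c*(-k + 2*k*log(2) - sqrt(2) + sqrt(2)*log(2))


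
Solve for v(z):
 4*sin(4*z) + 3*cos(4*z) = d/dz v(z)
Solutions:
 v(z) = C1 + 3*sin(4*z)/4 - cos(4*z)


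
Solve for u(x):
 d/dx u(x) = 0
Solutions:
 u(x) = C1


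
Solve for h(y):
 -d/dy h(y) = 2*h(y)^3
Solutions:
 h(y) = -sqrt(2)*sqrt(-1/(C1 - 2*y))/2
 h(y) = sqrt(2)*sqrt(-1/(C1 - 2*y))/2


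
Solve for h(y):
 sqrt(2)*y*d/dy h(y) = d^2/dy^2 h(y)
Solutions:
 h(y) = C1 + C2*erfi(2^(3/4)*y/2)


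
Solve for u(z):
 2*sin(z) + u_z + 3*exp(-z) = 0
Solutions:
 u(z) = C1 + 2*cos(z) + 3*exp(-z)


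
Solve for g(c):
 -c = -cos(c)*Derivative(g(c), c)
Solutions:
 g(c) = C1 + Integral(c/cos(c), c)


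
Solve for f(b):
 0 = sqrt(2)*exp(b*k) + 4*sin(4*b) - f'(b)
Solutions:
 f(b) = C1 - cos(4*b) + sqrt(2)*exp(b*k)/k


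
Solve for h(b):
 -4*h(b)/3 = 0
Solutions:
 h(b) = 0


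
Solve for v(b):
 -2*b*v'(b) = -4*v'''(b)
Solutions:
 v(b) = C1 + Integral(C2*airyai(2^(2/3)*b/2) + C3*airybi(2^(2/3)*b/2), b)


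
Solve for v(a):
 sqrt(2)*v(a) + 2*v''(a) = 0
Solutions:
 v(a) = C1*sin(2^(3/4)*a/2) + C2*cos(2^(3/4)*a/2)


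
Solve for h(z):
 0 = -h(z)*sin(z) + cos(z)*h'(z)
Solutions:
 h(z) = C1/cos(z)


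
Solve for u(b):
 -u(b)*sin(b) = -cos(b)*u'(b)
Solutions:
 u(b) = C1/cos(b)


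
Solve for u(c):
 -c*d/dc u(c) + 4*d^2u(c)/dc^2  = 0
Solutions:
 u(c) = C1 + C2*erfi(sqrt(2)*c/4)


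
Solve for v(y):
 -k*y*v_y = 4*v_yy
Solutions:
 v(y) = Piecewise((-sqrt(2)*sqrt(pi)*C1*erf(sqrt(2)*sqrt(k)*y/4)/sqrt(k) - C2, (k > 0) | (k < 0)), (-C1*y - C2, True))


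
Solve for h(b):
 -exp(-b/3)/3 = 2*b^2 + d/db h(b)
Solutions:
 h(b) = C1 - 2*b^3/3 + exp(-b/3)


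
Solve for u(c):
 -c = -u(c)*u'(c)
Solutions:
 u(c) = -sqrt(C1 + c^2)
 u(c) = sqrt(C1 + c^2)


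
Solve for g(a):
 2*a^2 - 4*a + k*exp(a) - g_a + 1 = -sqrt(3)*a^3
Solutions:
 g(a) = C1 + sqrt(3)*a^4/4 + 2*a^3/3 - 2*a^2 + a + k*exp(a)


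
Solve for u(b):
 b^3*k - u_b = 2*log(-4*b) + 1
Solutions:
 u(b) = C1 + b^4*k/4 - 2*b*log(-b) + b*(1 - 4*log(2))


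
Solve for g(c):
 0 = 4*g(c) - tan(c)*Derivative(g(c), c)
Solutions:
 g(c) = C1*sin(c)^4


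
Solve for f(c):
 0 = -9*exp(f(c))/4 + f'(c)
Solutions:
 f(c) = log(-1/(C1 + 9*c)) + 2*log(2)


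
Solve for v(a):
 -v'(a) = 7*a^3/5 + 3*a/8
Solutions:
 v(a) = C1 - 7*a^4/20 - 3*a^2/16


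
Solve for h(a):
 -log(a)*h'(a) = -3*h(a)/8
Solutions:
 h(a) = C1*exp(3*li(a)/8)


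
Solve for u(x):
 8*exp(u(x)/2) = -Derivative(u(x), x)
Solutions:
 u(x) = 2*log(1/(C1 + 8*x)) + 2*log(2)


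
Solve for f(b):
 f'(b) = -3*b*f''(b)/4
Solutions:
 f(b) = C1 + C2/b^(1/3)


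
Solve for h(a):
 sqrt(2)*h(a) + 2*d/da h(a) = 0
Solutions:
 h(a) = C1*exp(-sqrt(2)*a/2)


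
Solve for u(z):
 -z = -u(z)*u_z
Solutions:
 u(z) = -sqrt(C1 + z^2)
 u(z) = sqrt(C1 + z^2)


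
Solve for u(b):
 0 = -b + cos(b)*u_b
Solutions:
 u(b) = C1 + Integral(b/cos(b), b)


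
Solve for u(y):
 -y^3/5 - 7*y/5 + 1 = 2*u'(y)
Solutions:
 u(y) = C1 - y^4/40 - 7*y^2/20 + y/2


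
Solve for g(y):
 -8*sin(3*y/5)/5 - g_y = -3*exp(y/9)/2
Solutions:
 g(y) = C1 + 27*exp(y/9)/2 + 8*cos(3*y/5)/3


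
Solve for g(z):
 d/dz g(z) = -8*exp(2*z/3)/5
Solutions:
 g(z) = C1 - 12*exp(2*z/3)/5


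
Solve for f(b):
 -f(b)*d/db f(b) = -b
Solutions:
 f(b) = -sqrt(C1 + b^2)
 f(b) = sqrt(C1 + b^2)


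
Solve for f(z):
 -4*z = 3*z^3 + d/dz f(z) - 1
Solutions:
 f(z) = C1 - 3*z^4/4 - 2*z^2 + z


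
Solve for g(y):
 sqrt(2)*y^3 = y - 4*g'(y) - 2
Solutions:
 g(y) = C1 - sqrt(2)*y^4/16 + y^2/8 - y/2


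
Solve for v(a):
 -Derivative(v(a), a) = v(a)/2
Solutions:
 v(a) = C1*exp(-a/2)


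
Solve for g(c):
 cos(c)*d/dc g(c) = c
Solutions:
 g(c) = C1 + Integral(c/cos(c), c)


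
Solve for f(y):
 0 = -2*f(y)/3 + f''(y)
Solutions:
 f(y) = C1*exp(-sqrt(6)*y/3) + C2*exp(sqrt(6)*y/3)


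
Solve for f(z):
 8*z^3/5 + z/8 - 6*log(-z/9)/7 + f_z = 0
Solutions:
 f(z) = C1 - 2*z^4/5 - z^2/16 + 6*z*log(-z)/7 + 6*z*(-2*log(3) - 1)/7


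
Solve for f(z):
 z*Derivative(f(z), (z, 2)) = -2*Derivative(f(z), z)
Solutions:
 f(z) = C1 + C2/z


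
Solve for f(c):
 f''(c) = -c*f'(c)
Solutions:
 f(c) = C1 + C2*erf(sqrt(2)*c/2)


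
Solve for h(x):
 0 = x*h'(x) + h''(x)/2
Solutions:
 h(x) = C1 + C2*erf(x)


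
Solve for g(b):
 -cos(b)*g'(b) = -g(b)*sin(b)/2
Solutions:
 g(b) = C1/sqrt(cos(b))


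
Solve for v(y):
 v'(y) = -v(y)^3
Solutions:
 v(y) = -sqrt(2)*sqrt(-1/(C1 - y))/2
 v(y) = sqrt(2)*sqrt(-1/(C1 - y))/2


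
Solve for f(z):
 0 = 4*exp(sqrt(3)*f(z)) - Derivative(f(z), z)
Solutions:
 f(z) = sqrt(3)*(2*log(-1/(C1 + 4*z)) - log(3))/6


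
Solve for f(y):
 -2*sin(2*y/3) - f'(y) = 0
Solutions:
 f(y) = C1 + 3*cos(2*y/3)


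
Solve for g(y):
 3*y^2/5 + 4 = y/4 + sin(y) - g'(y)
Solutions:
 g(y) = C1 - y^3/5 + y^2/8 - 4*y - cos(y)


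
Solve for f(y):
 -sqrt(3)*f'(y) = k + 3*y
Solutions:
 f(y) = C1 - sqrt(3)*k*y/3 - sqrt(3)*y^2/2


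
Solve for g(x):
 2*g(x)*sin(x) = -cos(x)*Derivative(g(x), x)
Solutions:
 g(x) = C1*cos(x)^2


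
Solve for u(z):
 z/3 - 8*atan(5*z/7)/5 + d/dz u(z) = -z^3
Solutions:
 u(z) = C1 - z^4/4 - z^2/6 + 8*z*atan(5*z/7)/5 - 28*log(25*z^2 + 49)/25


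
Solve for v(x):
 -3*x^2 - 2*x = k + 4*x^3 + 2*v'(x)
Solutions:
 v(x) = C1 - k*x/2 - x^4/2 - x^3/2 - x^2/2


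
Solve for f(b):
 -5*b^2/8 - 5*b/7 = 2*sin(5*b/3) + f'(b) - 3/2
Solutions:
 f(b) = C1 - 5*b^3/24 - 5*b^2/14 + 3*b/2 + 6*cos(5*b/3)/5


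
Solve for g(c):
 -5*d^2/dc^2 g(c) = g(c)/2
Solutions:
 g(c) = C1*sin(sqrt(10)*c/10) + C2*cos(sqrt(10)*c/10)


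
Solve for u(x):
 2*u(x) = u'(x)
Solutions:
 u(x) = C1*exp(2*x)


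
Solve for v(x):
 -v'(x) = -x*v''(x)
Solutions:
 v(x) = C1 + C2*x^2


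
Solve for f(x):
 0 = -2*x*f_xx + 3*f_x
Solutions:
 f(x) = C1 + C2*x^(5/2)


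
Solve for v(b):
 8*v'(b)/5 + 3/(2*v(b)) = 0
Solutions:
 v(b) = -sqrt(C1 - 30*b)/4
 v(b) = sqrt(C1 - 30*b)/4


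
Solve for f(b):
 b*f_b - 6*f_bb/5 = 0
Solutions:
 f(b) = C1 + C2*erfi(sqrt(15)*b/6)


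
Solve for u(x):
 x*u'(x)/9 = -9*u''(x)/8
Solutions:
 u(x) = C1 + C2*erf(2*x/9)


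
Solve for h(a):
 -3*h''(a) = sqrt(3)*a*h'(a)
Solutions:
 h(a) = C1 + C2*erf(sqrt(2)*3^(3/4)*a/6)


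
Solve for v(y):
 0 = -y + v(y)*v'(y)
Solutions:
 v(y) = -sqrt(C1 + y^2)
 v(y) = sqrt(C1 + y^2)


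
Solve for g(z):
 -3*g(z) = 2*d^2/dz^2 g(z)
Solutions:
 g(z) = C1*sin(sqrt(6)*z/2) + C2*cos(sqrt(6)*z/2)


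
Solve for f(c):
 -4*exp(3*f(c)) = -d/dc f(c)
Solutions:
 f(c) = log(-1/(C1 + 12*c))/3
 f(c) = log((-1/(C1 + 4*c))^(1/3)*(-3^(2/3) - 3*3^(1/6)*I)/6)
 f(c) = log((-1/(C1 + 4*c))^(1/3)*(-3^(2/3) + 3*3^(1/6)*I)/6)


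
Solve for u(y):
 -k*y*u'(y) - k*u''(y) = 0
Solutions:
 u(y) = C1 + C2*erf(sqrt(2)*y/2)


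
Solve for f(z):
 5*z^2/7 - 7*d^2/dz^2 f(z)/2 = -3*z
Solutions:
 f(z) = C1 + C2*z + 5*z^4/294 + z^3/7


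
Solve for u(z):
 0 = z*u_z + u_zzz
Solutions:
 u(z) = C1 + Integral(C2*airyai(-z) + C3*airybi(-z), z)


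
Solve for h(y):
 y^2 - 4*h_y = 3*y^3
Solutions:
 h(y) = C1 - 3*y^4/16 + y^3/12


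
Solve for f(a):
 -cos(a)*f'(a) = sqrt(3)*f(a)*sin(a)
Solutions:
 f(a) = C1*cos(a)^(sqrt(3))


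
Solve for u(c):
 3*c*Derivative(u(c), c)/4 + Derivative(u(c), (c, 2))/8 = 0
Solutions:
 u(c) = C1 + C2*erf(sqrt(3)*c)


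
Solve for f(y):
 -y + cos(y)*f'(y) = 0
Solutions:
 f(y) = C1 + Integral(y/cos(y), y)


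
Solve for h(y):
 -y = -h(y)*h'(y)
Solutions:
 h(y) = -sqrt(C1 + y^2)
 h(y) = sqrt(C1 + y^2)


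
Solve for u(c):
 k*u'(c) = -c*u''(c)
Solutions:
 u(c) = C1 + c^(1 - re(k))*(C2*sin(log(c)*Abs(im(k))) + C3*cos(log(c)*im(k)))


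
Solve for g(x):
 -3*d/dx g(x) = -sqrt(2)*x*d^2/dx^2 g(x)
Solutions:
 g(x) = C1 + C2*x^(1 + 3*sqrt(2)/2)


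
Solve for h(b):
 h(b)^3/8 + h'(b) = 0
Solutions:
 h(b) = -2*sqrt(-1/(C1 - b))
 h(b) = 2*sqrt(-1/(C1 - b))


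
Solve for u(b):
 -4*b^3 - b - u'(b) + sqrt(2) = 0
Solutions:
 u(b) = C1 - b^4 - b^2/2 + sqrt(2)*b


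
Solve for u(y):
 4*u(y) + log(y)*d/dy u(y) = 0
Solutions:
 u(y) = C1*exp(-4*li(y))


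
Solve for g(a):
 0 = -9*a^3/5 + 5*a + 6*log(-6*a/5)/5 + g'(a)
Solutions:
 g(a) = C1 + 9*a^4/20 - 5*a^2/2 - 6*a*log(-a)/5 + 6*a*(-log(6) + 1 + log(5))/5


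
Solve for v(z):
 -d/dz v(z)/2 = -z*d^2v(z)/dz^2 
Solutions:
 v(z) = C1 + C2*z^(3/2)


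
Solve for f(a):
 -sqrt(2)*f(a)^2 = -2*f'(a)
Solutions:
 f(a) = -2/(C1 + sqrt(2)*a)


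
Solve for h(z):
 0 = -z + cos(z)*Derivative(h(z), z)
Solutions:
 h(z) = C1 + Integral(z/cos(z), z)


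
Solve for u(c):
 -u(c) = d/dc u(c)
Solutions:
 u(c) = C1*exp(-c)


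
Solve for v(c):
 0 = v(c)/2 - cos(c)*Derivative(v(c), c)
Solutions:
 v(c) = C1*(sin(c) + 1)^(1/4)/(sin(c) - 1)^(1/4)


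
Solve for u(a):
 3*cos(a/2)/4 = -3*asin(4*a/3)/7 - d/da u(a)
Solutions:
 u(a) = C1 - 3*a*asin(4*a/3)/7 - 3*sqrt(9 - 16*a^2)/28 - 3*sin(a/2)/2


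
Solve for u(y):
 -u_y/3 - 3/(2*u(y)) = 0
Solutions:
 u(y) = -sqrt(C1 - 9*y)
 u(y) = sqrt(C1 - 9*y)


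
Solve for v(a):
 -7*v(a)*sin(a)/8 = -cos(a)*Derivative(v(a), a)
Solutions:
 v(a) = C1/cos(a)^(7/8)


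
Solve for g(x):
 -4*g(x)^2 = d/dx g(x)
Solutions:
 g(x) = 1/(C1 + 4*x)


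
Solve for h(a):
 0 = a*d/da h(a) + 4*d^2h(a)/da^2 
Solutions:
 h(a) = C1 + C2*erf(sqrt(2)*a/4)


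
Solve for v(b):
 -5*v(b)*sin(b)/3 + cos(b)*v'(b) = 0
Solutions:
 v(b) = C1/cos(b)^(5/3)


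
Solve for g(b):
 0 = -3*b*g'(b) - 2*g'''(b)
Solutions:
 g(b) = C1 + Integral(C2*airyai(-2^(2/3)*3^(1/3)*b/2) + C3*airybi(-2^(2/3)*3^(1/3)*b/2), b)


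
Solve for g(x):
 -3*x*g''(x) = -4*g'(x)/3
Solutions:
 g(x) = C1 + C2*x^(13/9)


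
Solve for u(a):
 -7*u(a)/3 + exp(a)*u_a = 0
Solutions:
 u(a) = C1*exp(-7*exp(-a)/3)


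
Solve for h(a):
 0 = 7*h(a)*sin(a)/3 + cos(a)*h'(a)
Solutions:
 h(a) = C1*cos(a)^(7/3)


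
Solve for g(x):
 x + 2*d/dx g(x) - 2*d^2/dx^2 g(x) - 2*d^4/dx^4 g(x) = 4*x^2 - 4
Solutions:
 g(x) = C1 + C2*exp(-x*(-2*18^(1/3)/(9 + sqrt(93))^(1/3) + 12^(1/3)*(9 + sqrt(93))^(1/3))/12)*sin(2^(1/3)*3^(1/6)*x*(6/(9 + sqrt(93))^(1/3) + 2^(1/3)*3^(2/3)*(9 + sqrt(93))^(1/3))/12) + C3*exp(-x*(-2*18^(1/3)/(9 + sqrt(93))^(1/3) + 12^(1/3)*(9 + sqrt(93))^(1/3))/12)*cos(2^(1/3)*3^(1/6)*x*(6/(9 + sqrt(93))^(1/3) + 2^(1/3)*3^(2/3)*(9 + sqrt(93))^(1/3))/12) + C4*exp(x*(-2*18^(1/3)/(9 + sqrt(93))^(1/3) + 12^(1/3)*(9 + sqrt(93))^(1/3))/6) + 2*x^3/3 + 7*x^2/4 + 3*x/2


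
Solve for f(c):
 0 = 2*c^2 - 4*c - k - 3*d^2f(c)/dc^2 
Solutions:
 f(c) = C1 + C2*c + c^4/18 - 2*c^3/9 - c^2*k/6


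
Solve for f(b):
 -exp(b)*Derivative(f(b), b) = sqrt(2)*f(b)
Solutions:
 f(b) = C1*exp(sqrt(2)*exp(-b))


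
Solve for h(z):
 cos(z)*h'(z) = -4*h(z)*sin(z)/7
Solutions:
 h(z) = C1*cos(z)^(4/7)


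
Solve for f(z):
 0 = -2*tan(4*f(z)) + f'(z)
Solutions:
 f(z) = -asin(C1*exp(8*z))/4 + pi/4
 f(z) = asin(C1*exp(8*z))/4


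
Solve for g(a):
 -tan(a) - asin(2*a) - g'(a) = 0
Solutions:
 g(a) = C1 - a*asin(2*a) - sqrt(1 - 4*a^2)/2 + log(cos(a))


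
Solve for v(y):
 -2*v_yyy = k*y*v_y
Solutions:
 v(y) = C1 + Integral(C2*airyai(2^(2/3)*y*(-k)^(1/3)/2) + C3*airybi(2^(2/3)*y*(-k)^(1/3)/2), y)


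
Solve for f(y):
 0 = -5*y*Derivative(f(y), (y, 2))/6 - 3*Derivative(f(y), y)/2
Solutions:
 f(y) = C1 + C2/y^(4/5)


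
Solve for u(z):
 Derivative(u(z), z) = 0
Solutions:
 u(z) = C1


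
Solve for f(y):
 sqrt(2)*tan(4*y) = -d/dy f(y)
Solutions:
 f(y) = C1 + sqrt(2)*log(cos(4*y))/4


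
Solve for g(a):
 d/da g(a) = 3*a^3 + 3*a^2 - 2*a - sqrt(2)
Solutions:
 g(a) = C1 + 3*a^4/4 + a^3 - a^2 - sqrt(2)*a


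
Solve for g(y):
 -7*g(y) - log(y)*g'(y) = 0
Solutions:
 g(y) = C1*exp(-7*li(y))


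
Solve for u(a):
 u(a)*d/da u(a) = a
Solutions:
 u(a) = -sqrt(C1 + a^2)
 u(a) = sqrt(C1 + a^2)


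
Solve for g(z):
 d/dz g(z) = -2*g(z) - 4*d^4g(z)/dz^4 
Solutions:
 g(z) = (C1*sin(sqrt(3)*z*sqrt(Abs(16*6^(2/3)/(9 + sqrt(24495)*I)^(1/3) - 6*2^(5/6)*3^(1/3)/sqrt(16*6^(1/3)/(9 + sqrt(24495)*I)^(1/3) + (9 + sqrt(24495)*I)^(1/3)) + 6^(1/3)*(9 + sqrt(24495)*I)^(1/3)))/12) + C2*cos(sqrt(3)*z*sqrt(16*6^(2/3)/(9 + sqrt(24495)*I)^(1/3) - 6*2^(5/6)*3^(1/3)/sqrt(16*6^(1/3)/(9 + sqrt(24495)*I)^(1/3) + (9 + sqrt(24495)*I)^(1/3)) + 6^(1/3)*(9 + sqrt(24495)*I)^(1/3))/12))*exp(-2^(1/6)*3^(2/3)*z*sqrt(16*6^(1/3)/(9 + sqrt(24495)*I)^(1/3) + (9 + sqrt(24495)*I)^(1/3))/12) + (C3*sin(sqrt(3)*z*sqrt(Abs(16*6^(2/3)/(9 + sqrt(24495)*I)^(1/3) + 6*2^(5/6)*3^(1/3)/sqrt(16*6^(1/3)/(9 + sqrt(24495)*I)^(1/3) + (9 + sqrt(24495)*I)^(1/3)) + 6^(1/3)*(9 + sqrt(24495)*I)^(1/3)))/12) + C4*cos(sqrt(3)*z*sqrt(16*6^(2/3)/(9 + sqrt(24495)*I)^(1/3) + 6*2^(5/6)*3^(1/3)/sqrt(16*6^(1/3)/(9 + sqrt(24495)*I)^(1/3) + (9 + sqrt(24495)*I)^(1/3)) + 6^(1/3)*(9 + sqrt(24495)*I)^(1/3))/12))*exp(2^(1/6)*3^(2/3)*z*sqrt(16*6^(1/3)/(9 + sqrt(24495)*I)^(1/3) + (9 + sqrt(24495)*I)^(1/3))/12)


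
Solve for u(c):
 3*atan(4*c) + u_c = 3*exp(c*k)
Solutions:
 u(c) = C1 - 3*c*atan(4*c) + 3*Piecewise((exp(c*k)/k, Ne(k, 0)), (c, True)) + 3*log(16*c^2 + 1)/8


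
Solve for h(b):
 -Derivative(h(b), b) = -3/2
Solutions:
 h(b) = C1 + 3*b/2


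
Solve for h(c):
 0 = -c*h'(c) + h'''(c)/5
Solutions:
 h(c) = C1 + Integral(C2*airyai(5^(1/3)*c) + C3*airybi(5^(1/3)*c), c)


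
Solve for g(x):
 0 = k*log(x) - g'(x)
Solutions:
 g(x) = C1 + k*x*log(x) - k*x


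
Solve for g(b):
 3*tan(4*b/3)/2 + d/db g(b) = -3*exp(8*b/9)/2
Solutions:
 g(b) = C1 - 27*exp(8*b/9)/16 + 9*log(cos(4*b/3))/8


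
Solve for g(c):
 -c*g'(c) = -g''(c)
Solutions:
 g(c) = C1 + C2*erfi(sqrt(2)*c/2)


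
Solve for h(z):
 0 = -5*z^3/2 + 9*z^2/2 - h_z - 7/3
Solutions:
 h(z) = C1 - 5*z^4/8 + 3*z^3/2 - 7*z/3


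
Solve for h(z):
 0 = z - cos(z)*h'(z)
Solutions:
 h(z) = C1 + Integral(z/cos(z), z)


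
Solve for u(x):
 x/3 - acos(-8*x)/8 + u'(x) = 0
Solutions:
 u(x) = C1 - x^2/6 + x*acos(-8*x)/8 + sqrt(1 - 64*x^2)/64


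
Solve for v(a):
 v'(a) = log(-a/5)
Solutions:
 v(a) = C1 + a*log(-a) + a*(-log(5) - 1)


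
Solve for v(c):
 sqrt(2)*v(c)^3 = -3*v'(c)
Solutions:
 v(c) = -sqrt(6)*sqrt(-1/(C1 - sqrt(2)*c))/2
 v(c) = sqrt(6)*sqrt(-1/(C1 - sqrt(2)*c))/2


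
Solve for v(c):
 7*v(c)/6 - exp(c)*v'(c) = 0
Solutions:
 v(c) = C1*exp(-7*exp(-c)/6)


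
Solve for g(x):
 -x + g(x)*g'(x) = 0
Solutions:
 g(x) = -sqrt(C1 + x^2)
 g(x) = sqrt(C1 + x^2)


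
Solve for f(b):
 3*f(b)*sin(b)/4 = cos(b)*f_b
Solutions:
 f(b) = C1/cos(b)^(3/4)


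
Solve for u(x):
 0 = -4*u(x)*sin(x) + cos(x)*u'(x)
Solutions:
 u(x) = C1/cos(x)^4


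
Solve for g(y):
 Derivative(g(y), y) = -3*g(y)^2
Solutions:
 g(y) = 1/(C1 + 3*y)


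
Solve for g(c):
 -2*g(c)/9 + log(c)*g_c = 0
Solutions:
 g(c) = C1*exp(2*li(c)/9)


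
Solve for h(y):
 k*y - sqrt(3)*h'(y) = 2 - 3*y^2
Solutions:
 h(y) = C1 + sqrt(3)*k*y^2/6 + sqrt(3)*y^3/3 - 2*sqrt(3)*y/3


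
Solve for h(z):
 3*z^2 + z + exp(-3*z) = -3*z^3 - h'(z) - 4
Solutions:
 h(z) = C1 - 3*z^4/4 - z^3 - z^2/2 - 4*z + exp(-3*z)/3


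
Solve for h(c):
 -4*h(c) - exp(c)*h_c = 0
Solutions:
 h(c) = C1*exp(4*exp(-c))


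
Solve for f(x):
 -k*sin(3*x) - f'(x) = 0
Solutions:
 f(x) = C1 + k*cos(3*x)/3


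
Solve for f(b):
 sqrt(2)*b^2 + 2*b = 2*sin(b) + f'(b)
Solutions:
 f(b) = C1 + sqrt(2)*b^3/3 + b^2 + 2*cos(b)


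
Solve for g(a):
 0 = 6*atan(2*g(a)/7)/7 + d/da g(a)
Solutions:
 Integral(1/atan(2*_y/7), (_y, g(a))) = C1 - 6*a/7


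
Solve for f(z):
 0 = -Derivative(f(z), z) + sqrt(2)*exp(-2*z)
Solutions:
 f(z) = C1 - sqrt(2)*exp(-2*z)/2


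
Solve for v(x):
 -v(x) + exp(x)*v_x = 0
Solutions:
 v(x) = C1*exp(-exp(-x))


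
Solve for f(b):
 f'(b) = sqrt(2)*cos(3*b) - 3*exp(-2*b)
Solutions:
 f(b) = C1 + sqrt(2)*sin(3*b)/3 + 3*exp(-2*b)/2


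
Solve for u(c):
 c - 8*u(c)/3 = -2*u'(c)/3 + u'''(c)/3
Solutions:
 u(c) = C1*exp(6^(1/3)*c*(6^(1/3)/(sqrt(318) + 18)^(1/3) + (sqrt(318) + 18)^(1/3))/6)*sin(2^(1/3)*3^(1/6)*c*(-3^(2/3)*(sqrt(318) + 18)^(1/3) + 3*2^(1/3)/(sqrt(318) + 18)^(1/3))/6) + C2*exp(6^(1/3)*c*(6^(1/3)/(sqrt(318) + 18)^(1/3) + (sqrt(318) + 18)^(1/3))/6)*cos(2^(1/3)*3^(1/6)*c*(-3^(2/3)*(sqrt(318) + 18)^(1/3) + 3*2^(1/3)/(sqrt(318) + 18)^(1/3))/6) + C3*exp(-6^(1/3)*c*(6^(1/3)/(sqrt(318) + 18)^(1/3) + (sqrt(318) + 18)^(1/3))/3) + 3*c/8 + 3/32


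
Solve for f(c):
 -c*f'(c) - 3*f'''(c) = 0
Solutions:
 f(c) = C1 + Integral(C2*airyai(-3^(2/3)*c/3) + C3*airybi(-3^(2/3)*c/3), c)


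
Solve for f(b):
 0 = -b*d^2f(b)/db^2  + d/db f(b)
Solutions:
 f(b) = C1 + C2*b^2


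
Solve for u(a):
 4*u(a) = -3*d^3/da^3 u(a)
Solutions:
 u(a) = C3*exp(-6^(2/3)*a/3) + (C1*sin(2^(2/3)*3^(1/6)*a/2) + C2*cos(2^(2/3)*3^(1/6)*a/2))*exp(6^(2/3)*a/6)


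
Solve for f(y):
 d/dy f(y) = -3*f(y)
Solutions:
 f(y) = C1*exp(-3*y)


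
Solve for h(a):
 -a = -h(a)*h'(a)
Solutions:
 h(a) = -sqrt(C1 + a^2)
 h(a) = sqrt(C1 + a^2)


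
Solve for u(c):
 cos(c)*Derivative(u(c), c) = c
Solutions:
 u(c) = C1 + Integral(c/cos(c), c)


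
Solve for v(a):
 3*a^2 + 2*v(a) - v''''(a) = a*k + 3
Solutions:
 v(a) = C1*exp(-2^(1/4)*a) + C2*exp(2^(1/4)*a) + C3*sin(2^(1/4)*a) + C4*cos(2^(1/4)*a) - 3*a^2/2 + a*k/2 + 3/2


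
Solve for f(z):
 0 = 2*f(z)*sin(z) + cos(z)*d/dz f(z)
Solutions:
 f(z) = C1*cos(z)^2


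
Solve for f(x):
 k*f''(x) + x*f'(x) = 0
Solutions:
 f(x) = C1 + C2*sqrt(k)*erf(sqrt(2)*x*sqrt(1/k)/2)


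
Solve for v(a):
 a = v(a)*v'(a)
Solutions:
 v(a) = -sqrt(C1 + a^2)
 v(a) = sqrt(C1 + a^2)


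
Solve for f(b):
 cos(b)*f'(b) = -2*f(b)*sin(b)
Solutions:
 f(b) = C1*cos(b)^2


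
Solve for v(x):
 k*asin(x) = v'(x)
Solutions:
 v(x) = C1 + k*(x*asin(x) + sqrt(1 - x^2))


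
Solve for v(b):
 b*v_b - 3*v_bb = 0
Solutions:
 v(b) = C1 + C2*erfi(sqrt(6)*b/6)


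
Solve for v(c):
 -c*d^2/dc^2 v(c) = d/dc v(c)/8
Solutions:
 v(c) = C1 + C2*c^(7/8)


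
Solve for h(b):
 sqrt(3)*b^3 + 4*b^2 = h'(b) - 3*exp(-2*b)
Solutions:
 h(b) = C1 + sqrt(3)*b^4/4 + 4*b^3/3 - 3*exp(-2*b)/2


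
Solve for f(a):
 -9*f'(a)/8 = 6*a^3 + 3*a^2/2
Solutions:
 f(a) = C1 - 4*a^4/3 - 4*a^3/9


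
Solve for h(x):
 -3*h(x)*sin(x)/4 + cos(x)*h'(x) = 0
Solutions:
 h(x) = C1/cos(x)^(3/4)


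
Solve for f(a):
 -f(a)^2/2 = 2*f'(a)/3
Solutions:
 f(a) = 4/(C1 + 3*a)


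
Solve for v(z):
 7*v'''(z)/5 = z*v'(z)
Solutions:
 v(z) = C1 + Integral(C2*airyai(5^(1/3)*7^(2/3)*z/7) + C3*airybi(5^(1/3)*7^(2/3)*z/7), z)


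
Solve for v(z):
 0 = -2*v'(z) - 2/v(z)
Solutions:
 v(z) = -sqrt(C1 - 2*z)
 v(z) = sqrt(C1 - 2*z)


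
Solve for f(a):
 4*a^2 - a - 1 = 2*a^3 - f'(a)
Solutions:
 f(a) = C1 + a^4/2 - 4*a^3/3 + a^2/2 + a


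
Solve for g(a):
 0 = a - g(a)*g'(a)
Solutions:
 g(a) = -sqrt(C1 + a^2)
 g(a) = sqrt(C1 + a^2)


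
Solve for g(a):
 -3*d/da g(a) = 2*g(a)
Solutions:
 g(a) = C1*exp(-2*a/3)


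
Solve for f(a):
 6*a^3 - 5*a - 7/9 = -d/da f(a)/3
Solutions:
 f(a) = C1 - 9*a^4/2 + 15*a^2/2 + 7*a/3


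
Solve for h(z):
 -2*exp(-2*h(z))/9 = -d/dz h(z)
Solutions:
 h(z) = log(-sqrt(C1 + 4*z)) - log(3)
 h(z) = log(C1 + 4*z)/2 - log(3)


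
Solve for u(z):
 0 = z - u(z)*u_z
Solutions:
 u(z) = -sqrt(C1 + z^2)
 u(z) = sqrt(C1 + z^2)


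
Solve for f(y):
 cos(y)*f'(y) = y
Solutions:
 f(y) = C1 + Integral(y/cos(y), y)


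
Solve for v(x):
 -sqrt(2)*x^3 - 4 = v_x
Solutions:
 v(x) = C1 - sqrt(2)*x^4/4 - 4*x


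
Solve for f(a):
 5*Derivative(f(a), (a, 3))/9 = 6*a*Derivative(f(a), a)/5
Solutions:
 f(a) = C1 + Integral(C2*airyai(3*10^(1/3)*a/5) + C3*airybi(3*10^(1/3)*a/5), a)


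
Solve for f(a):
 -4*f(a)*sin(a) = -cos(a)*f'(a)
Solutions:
 f(a) = C1/cos(a)^4


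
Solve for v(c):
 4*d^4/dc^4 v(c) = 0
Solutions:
 v(c) = C1 + C2*c + C3*c^2 + C4*c^3


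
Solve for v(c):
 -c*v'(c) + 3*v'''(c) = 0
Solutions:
 v(c) = C1 + Integral(C2*airyai(3^(2/3)*c/3) + C3*airybi(3^(2/3)*c/3), c)


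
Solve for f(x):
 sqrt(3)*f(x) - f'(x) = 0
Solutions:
 f(x) = C1*exp(sqrt(3)*x)


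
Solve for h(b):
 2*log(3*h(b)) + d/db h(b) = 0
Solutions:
 Integral(1/(log(_y) + log(3)), (_y, h(b)))/2 = C1 - b


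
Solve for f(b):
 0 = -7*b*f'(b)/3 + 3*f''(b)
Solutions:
 f(b) = C1 + C2*erfi(sqrt(14)*b/6)


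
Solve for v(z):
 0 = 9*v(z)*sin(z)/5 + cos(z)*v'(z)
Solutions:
 v(z) = C1*cos(z)^(9/5)


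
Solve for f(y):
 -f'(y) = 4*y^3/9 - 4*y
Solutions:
 f(y) = C1 - y^4/9 + 2*y^2


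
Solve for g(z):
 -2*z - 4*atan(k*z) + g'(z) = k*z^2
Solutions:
 g(z) = C1 + k*z^3/3 + z^2 + 4*Piecewise((z*atan(k*z) - log(k^2*z^2 + 1)/(2*k), Ne(k, 0)), (0, True))


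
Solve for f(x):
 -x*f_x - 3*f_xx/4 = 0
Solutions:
 f(x) = C1 + C2*erf(sqrt(6)*x/3)


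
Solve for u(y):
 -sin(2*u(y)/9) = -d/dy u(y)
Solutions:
 -y + 9*log(cos(2*u(y)/9) - 1)/4 - 9*log(cos(2*u(y)/9) + 1)/4 = C1


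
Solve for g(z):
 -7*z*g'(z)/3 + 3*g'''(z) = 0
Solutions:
 g(z) = C1 + Integral(C2*airyai(21^(1/3)*z/3) + C3*airybi(21^(1/3)*z/3), z)


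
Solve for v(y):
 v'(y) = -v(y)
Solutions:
 v(y) = C1*exp(-y)


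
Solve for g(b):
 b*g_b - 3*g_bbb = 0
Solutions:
 g(b) = C1 + Integral(C2*airyai(3^(2/3)*b/3) + C3*airybi(3^(2/3)*b/3), b)


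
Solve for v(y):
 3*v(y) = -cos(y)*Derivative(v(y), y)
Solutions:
 v(y) = C1*(sin(y) - 1)^(3/2)/(sin(y) + 1)^(3/2)


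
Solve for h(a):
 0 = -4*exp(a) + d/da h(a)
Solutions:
 h(a) = C1 + 4*exp(a)


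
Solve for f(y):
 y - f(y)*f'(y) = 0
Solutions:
 f(y) = -sqrt(C1 + y^2)
 f(y) = sqrt(C1 + y^2)


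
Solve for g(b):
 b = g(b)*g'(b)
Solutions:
 g(b) = -sqrt(C1 + b^2)
 g(b) = sqrt(C1 + b^2)


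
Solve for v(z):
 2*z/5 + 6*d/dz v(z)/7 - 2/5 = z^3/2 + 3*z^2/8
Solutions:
 v(z) = C1 + 7*z^4/48 + 7*z^3/48 - 7*z^2/30 + 7*z/15


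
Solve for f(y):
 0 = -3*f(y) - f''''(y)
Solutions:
 f(y) = (C1*sin(sqrt(2)*3^(1/4)*y/2) + C2*cos(sqrt(2)*3^(1/4)*y/2))*exp(-sqrt(2)*3^(1/4)*y/2) + (C3*sin(sqrt(2)*3^(1/4)*y/2) + C4*cos(sqrt(2)*3^(1/4)*y/2))*exp(sqrt(2)*3^(1/4)*y/2)


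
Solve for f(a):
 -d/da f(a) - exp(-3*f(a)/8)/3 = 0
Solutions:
 f(a) = 8*log(C1 - a/8)/3
 f(a) = 8*log((-1 - sqrt(3)*I)*(C1 - a)^(1/3)/4)
 f(a) = 8*log((-1 + sqrt(3)*I)*(C1 - a)^(1/3)/4)


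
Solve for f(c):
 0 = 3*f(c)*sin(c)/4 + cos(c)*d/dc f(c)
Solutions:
 f(c) = C1*cos(c)^(3/4)


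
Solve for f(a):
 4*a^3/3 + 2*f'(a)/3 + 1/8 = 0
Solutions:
 f(a) = C1 - a^4/2 - 3*a/16


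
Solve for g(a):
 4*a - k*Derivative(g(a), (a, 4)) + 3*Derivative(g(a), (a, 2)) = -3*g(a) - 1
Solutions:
 g(a) = C1*exp(-sqrt(2)*a*sqrt((-sqrt(3)*sqrt(4*k + 3) + 3)/k)/2) + C2*exp(sqrt(2)*a*sqrt((-sqrt(3)*sqrt(4*k + 3) + 3)/k)/2) + C3*exp(-sqrt(2)*a*sqrt((sqrt(3)*sqrt(4*k + 3) + 3)/k)/2) + C4*exp(sqrt(2)*a*sqrt((sqrt(3)*sqrt(4*k + 3) + 3)/k)/2) - 4*a/3 - 1/3


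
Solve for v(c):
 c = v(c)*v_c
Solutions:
 v(c) = -sqrt(C1 + c^2)
 v(c) = sqrt(C1 + c^2)


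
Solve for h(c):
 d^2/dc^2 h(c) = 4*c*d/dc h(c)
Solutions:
 h(c) = C1 + C2*erfi(sqrt(2)*c)


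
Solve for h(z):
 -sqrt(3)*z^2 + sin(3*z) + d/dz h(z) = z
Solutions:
 h(z) = C1 + sqrt(3)*z^3/3 + z^2/2 + cos(3*z)/3


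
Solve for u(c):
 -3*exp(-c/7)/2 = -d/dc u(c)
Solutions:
 u(c) = C1 - 21*exp(-c/7)/2


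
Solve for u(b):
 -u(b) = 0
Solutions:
 u(b) = 0


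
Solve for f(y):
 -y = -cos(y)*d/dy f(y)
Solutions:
 f(y) = C1 + Integral(y/cos(y), y)


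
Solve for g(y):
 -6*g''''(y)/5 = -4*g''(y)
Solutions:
 g(y) = C1 + C2*y + C3*exp(-sqrt(30)*y/3) + C4*exp(sqrt(30)*y/3)


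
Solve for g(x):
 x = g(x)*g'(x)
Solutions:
 g(x) = -sqrt(C1 + x^2)
 g(x) = sqrt(C1 + x^2)


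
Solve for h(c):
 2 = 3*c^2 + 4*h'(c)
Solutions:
 h(c) = C1 - c^3/4 + c/2


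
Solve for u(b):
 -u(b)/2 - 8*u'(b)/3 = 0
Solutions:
 u(b) = C1*exp(-3*b/16)


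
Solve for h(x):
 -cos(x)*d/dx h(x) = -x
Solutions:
 h(x) = C1 + Integral(x/cos(x), x)


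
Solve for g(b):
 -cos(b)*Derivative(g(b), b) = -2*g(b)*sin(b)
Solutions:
 g(b) = C1/cos(b)^2


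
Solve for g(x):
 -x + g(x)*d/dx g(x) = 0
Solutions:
 g(x) = -sqrt(C1 + x^2)
 g(x) = sqrt(C1 + x^2)


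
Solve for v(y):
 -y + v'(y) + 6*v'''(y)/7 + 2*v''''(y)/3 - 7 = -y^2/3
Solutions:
 v(y) = C1 + C2*exp(y*(-12 + 6*6^(2/3)/(7*sqrt(2905) + 379)^(1/3) + 6^(1/3)*(7*sqrt(2905) + 379)^(1/3))/28)*sin(2^(1/3)*3^(1/6)*y*(-3^(2/3)*(7*sqrt(2905) + 379)^(1/3) + 18*2^(1/3)/(7*sqrt(2905) + 379)^(1/3))/28) + C3*exp(y*(-12 + 6*6^(2/3)/(7*sqrt(2905) + 379)^(1/3) + 6^(1/3)*(7*sqrt(2905) + 379)^(1/3))/28)*cos(2^(1/3)*3^(1/6)*y*(-3^(2/3)*(7*sqrt(2905) + 379)^(1/3) + 18*2^(1/3)/(7*sqrt(2905) + 379)^(1/3))/28) + C4*exp(-y*(6*6^(2/3)/(7*sqrt(2905) + 379)^(1/3) + 6 + 6^(1/3)*(7*sqrt(2905) + 379)^(1/3))/14) - y^3/9 + y^2/2 + 53*y/7


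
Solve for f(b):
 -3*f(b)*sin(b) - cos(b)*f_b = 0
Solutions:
 f(b) = C1*cos(b)^3


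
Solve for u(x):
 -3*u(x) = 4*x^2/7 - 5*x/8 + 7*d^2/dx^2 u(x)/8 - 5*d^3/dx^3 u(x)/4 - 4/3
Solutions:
 u(x) = C1*exp(x*(-(180*sqrt(33086) + 32743)^(1/3) - 49/(180*sqrt(33086) + 32743)^(1/3) + 14)/60)*sin(sqrt(3)*x*(-(180*sqrt(33086) + 32743)^(1/3) + 49/(180*sqrt(33086) + 32743)^(1/3))/60) + C2*exp(x*(-(180*sqrt(33086) + 32743)^(1/3) - 49/(180*sqrt(33086) + 32743)^(1/3) + 14)/60)*cos(sqrt(3)*x*(-(180*sqrt(33086) + 32743)^(1/3) + 49/(180*sqrt(33086) + 32743)^(1/3))/60) + C3*exp(x*(49/(180*sqrt(33086) + 32743)^(1/3) + 7 + (180*sqrt(33086) + 32743)^(1/3))/30) - 4*x^2/21 + 5*x/24 + 5/9


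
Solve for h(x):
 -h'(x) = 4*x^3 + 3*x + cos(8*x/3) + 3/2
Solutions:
 h(x) = C1 - x^4 - 3*x^2/2 - 3*x/2 - 3*sin(8*x/3)/8


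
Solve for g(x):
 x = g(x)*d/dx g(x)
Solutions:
 g(x) = -sqrt(C1 + x^2)
 g(x) = sqrt(C1 + x^2)


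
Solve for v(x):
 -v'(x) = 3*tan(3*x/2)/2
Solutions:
 v(x) = C1 + log(cos(3*x/2))


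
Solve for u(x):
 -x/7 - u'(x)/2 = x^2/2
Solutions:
 u(x) = C1 - x^3/3 - x^2/7


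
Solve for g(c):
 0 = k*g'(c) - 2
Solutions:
 g(c) = C1 + 2*c/k


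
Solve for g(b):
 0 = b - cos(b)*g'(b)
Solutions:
 g(b) = C1 + Integral(b/cos(b), b)


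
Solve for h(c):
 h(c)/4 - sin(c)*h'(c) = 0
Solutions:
 h(c) = C1*(cos(c) - 1)^(1/8)/(cos(c) + 1)^(1/8)


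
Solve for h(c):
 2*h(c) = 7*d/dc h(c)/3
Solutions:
 h(c) = C1*exp(6*c/7)


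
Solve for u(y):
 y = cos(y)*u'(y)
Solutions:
 u(y) = C1 + Integral(y/cos(y), y)


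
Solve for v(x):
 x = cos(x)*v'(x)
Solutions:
 v(x) = C1 + Integral(x/cos(x), x)


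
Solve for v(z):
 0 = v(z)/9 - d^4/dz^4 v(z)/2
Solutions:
 v(z) = C1*exp(-2^(1/4)*sqrt(3)*z/3) + C2*exp(2^(1/4)*sqrt(3)*z/3) + C3*sin(2^(1/4)*sqrt(3)*z/3) + C4*cos(2^(1/4)*sqrt(3)*z/3)


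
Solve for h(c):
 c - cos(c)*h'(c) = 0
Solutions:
 h(c) = C1 + Integral(c/cos(c), c)


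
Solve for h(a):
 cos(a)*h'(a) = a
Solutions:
 h(a) = C1 + Integral(a/cos(a), a)


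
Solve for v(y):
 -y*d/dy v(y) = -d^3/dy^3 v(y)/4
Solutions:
 v(y) = C1 + Integral(C2*airyai(2^(2/3)*y) + C3*airybi(2^(2/3)*y), y)


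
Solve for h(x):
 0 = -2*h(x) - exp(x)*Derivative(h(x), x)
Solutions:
 h(x) = C1*exp(2*exp(-x))


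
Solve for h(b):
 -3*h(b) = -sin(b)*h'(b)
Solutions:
 h(b) = C1*(cos(b) - 1)^(3/2)/(cos(b) + 1)^(3/2)


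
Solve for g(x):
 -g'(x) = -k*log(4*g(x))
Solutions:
 Integral(1/(log(_y) + 2*log(2)), (_y, g(x))) = C1 + k*x


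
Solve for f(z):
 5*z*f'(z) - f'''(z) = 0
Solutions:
 f(z) = C1 + Integral(C2*airyai(5^(1/3)*z) + C3*airybi(5^(1/3)*z), z)


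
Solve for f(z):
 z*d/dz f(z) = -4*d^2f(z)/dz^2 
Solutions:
 f(z) = C1 + C2*erf(sqrt(2)*z/4)


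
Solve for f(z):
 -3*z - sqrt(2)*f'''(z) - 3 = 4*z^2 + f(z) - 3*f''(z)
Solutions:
 f(z) = -4*z^2 - 3*z + (C1 + C2/sqrt(exp(sqrt(6)*z)) + C3*sqrt(exp(sqrt(6)*z)))*exp(sqrt(2)*z/2) - 27


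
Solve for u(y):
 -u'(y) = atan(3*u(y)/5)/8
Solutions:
 Integral(1/atan(3*_y/5), (_y, u(y))) = C1 - y/8


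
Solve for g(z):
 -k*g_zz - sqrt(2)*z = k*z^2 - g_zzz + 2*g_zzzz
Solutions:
 g(z) = C1 + C2*z + C3*exp(z*(1 - sqrt(1 - 8*k))/4) + C4*exp(z*(sqrt(1 - 8*k) + 1)/4) - z^4/12 + z^3*(-2 - sqrt(2))/(6*k) + z^2*(2 - 1/k - sqrt(2)/(2*k))/k


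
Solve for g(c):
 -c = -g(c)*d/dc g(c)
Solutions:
 g(c) = -sqrt(C1 + c^2)
 g(c) = sqrt(C1 + c^2)


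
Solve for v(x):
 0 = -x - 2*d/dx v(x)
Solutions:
 v(x) = C1 - x^2/4


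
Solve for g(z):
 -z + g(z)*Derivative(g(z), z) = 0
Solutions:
 g(z) = -sqrt(C1 + z^2)
 g(z) = sqrt(C1 + z^2)


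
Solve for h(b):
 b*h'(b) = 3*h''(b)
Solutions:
 h(b) = C1 + C2*erfi(sqrt(6)*b/6)


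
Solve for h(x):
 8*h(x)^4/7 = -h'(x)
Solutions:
 h(x) = 7^(1/3)*(1/(C1 + 24*x))^(1/3)
 h(x) = 7^(1/3)*(-3^(2/3) - 3*3^(1/6)*I)*(1/(C1 + 8*x))^(1/3)/6
 h(x) = 7^(1/3)*(-3^(2/3) + 3*3^(1/6)*I)*(1/(C1 + 8*x))^(1/3)/6


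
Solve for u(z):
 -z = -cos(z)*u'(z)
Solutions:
 u(z) = C1 + Integral(z/cos(z), z)


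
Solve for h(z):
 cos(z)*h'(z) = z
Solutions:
 h(z) = C1 + Integral(z/cos(z), z)


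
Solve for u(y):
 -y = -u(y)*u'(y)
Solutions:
 u(y) = -sqrt(C1 + y^2)
 u(y) = sqrt(C1 + y^2)


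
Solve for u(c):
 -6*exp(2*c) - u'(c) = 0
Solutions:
 u(c) = C1 - 3*exp(2*c)


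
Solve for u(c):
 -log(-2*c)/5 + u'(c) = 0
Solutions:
 u(c) = C1 + c*log(-c)/5 + c*(-1 + log(2))/5


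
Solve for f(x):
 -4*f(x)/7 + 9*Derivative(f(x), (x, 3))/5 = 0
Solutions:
 f(x) = C3*exp(2940^(1/3)*x/21) + (C1*sin(3^(5/6)*980^(1/3)*x/42) + C2*cos(3^(5/6)*980^(1/3)*x/42))*exp(-2940^(1/3)*x/42)


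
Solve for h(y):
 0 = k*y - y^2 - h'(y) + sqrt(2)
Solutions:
 h(y) = C1 + k*y^2/2 - y^3/3 + sqrt(2)*y


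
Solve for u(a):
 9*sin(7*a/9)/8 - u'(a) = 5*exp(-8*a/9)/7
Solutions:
 u(a) = C1 - 81*cos(7*a/9)/56 + 45*exp(-8*a/9)/56


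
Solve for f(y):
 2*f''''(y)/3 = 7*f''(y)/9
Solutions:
 f(y) = C1 + C2*y + C3*exp(-sqrt(42)*y/6) + C4*exp(sqrt(42)*y/6)


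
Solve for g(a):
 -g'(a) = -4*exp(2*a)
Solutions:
 g(a) = C1 + 2*exp(2*a)


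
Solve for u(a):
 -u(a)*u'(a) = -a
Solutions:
 u(a) = -sqrt(C1 + a^2)
 u(a) = sqrt(C1 + a^2)


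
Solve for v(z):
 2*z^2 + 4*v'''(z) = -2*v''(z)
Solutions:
 v(z) = C1 + C2*z + C3*exp(-z/2) - z^4/12 + 2*z^3/3 - 4*z^2


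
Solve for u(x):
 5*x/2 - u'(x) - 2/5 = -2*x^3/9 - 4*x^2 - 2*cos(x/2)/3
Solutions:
 u(x) = C1 + x^4/18 + 4*x^3/3 + 5*x^2/4 - 2*x/5 + 4*sin(x/2)/3


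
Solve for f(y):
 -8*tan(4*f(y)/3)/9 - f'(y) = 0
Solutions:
 f(y) = -3*asin(C1*exp(-32*y/27))/4 + 3*pi/4
 f(y) = 3*asin(C1*exp(-32*y/27))/4


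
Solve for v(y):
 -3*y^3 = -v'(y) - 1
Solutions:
 v(y) = C1 + 3*y^4/4 - y


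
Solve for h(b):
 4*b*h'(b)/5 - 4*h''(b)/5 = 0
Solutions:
 h(b) = C1 + C2*erfi(sqrt(2)*b/2)


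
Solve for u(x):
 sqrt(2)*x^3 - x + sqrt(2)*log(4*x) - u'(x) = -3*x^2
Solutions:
 u(x) = C1 + sqrt(2)*x^4/4 + x^3 - x^2/2 + sqrt(2)*x*log(x) - sqrt(2)*x + 2*sqrt(2)*x*log(2)


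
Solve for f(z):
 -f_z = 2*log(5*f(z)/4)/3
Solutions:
 -3*Integral(1/(-log(_y) - log(5) + 2*log(2)), (_y, f(z)))/2 = C1 - z


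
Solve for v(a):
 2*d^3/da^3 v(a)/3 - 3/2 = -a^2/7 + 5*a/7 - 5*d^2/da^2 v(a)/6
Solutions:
 v(a) = C1 + C2*a + C3*exp(-5*a/4) - a^4/70 + 33*a^3/175 + 783*a^2/1750


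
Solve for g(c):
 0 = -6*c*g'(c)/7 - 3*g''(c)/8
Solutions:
 g(c) = C1 + C2*erf(2*sqrt(14)*c/7)


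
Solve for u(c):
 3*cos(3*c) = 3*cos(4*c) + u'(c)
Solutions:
 u(c) = C1 + sin(3*c) - 3*sin(4*c)/4


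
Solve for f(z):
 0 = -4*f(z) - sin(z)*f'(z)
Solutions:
 f(z) = C1*(cos(z)^2 + 2*cos(z) + 1)/(cos(z)^2 - 2*cos(z) + 1)


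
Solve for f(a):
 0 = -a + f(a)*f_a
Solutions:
 f(a) = -sqrt(C1 + a^2)
 f(a) = sqrt(C1 + a^2)


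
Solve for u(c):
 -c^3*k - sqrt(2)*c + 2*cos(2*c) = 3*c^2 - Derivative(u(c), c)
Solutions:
 u(c) = C1 + c^4*k/4 + c^3 + sqrt(2)*c^2/2 - sin(2*c)


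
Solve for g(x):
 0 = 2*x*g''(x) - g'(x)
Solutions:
 g(x) = C1 + C2*x^(3/2)


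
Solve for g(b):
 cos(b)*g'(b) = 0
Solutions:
 g(b) = C1


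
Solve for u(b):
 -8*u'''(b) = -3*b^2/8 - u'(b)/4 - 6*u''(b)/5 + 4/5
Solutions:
 u(b) = C1 + C2*exp(b*(3 - sqrt(59))/40) + C3*exp(b*(3 + sqrt(59))/40) - b^3/2 + 36*b^2/5 - 4048*b/25


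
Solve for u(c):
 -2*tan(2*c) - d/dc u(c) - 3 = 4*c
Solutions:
 u(c) = C1 - 2*c^2 - 3*c + log(cos(2*c))


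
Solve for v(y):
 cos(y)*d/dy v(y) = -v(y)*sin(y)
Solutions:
 v(y) = C1*cos(y)


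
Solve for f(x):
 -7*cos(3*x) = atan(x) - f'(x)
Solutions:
 f(x) = C1 + x*atan(x) - log(x^2 + 1)/2 + 7*sin(3*x)/3


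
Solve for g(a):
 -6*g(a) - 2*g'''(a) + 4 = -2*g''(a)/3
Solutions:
 g(a) = C1*exp(a*(2*2^(1/3)/(27*sqrt(6549) + 2185)^(1/3) + 4 + 2^(2/3)*(27*sqrt(6549) + 2185)^(1/3))/36)*sin(2^(1/3)*sqrt(3)*a*(-2^(1/3)*(27*sqrt(6549) + 2185)^(1/3) + 2/(27*sqrt(6549) + 2185)^(1/3))/36) + C2*exp(a*(2*2^(1/3)/(27*sqrt(6549) + 2185)^(1/3) + 4 + 2^(2/3)*(27*sqrt(6549) + 2185)^(1/3))/36)*cos(2^(1/3)*sqrt(3)*a*(-2^(1/3)*(27*sqrt(6549) + 2185)^(1/3) + 2/(27*sqrt(6549) + 2185)^(1/3))/36) + C3*exp(a*(-2^(2/3)*(27*sqrt(6549) + 2185)^(1/3) - 2*2^(1/3)/(27*sqrt(6549) + 2185)^(1/3) + 2)/18) + 2/3


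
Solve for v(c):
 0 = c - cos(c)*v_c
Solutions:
 v(c) = C1 + Integral(c/cos(c), c)


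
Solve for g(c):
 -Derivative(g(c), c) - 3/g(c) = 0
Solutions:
 g(c) = -sqrt(C1 - 6*c)
 g(c) = sqrt(C1 - 6*c)


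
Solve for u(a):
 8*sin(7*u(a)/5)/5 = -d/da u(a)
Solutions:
 8*a/5 + 5*log(cos(7*u(a)/5) - 1)/14 - 5*log(cos(7*u(a)/5) + 1)/14 = C1


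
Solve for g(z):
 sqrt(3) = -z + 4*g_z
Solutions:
 g(z) = C1 + z^2/8 + sqrt(3)*z/4


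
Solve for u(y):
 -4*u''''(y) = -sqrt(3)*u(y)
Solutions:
 u(y) = C1*exp(-sqrt(2)*3^(1/8)*y/2) + C2*exp(sqrt(2)*3^(1/8)*y/2) + C3*sin(sqrt(2)*3^(1/8)*y/2) + C4*cos(sqrt(2)*3^(1/8)*y/2)


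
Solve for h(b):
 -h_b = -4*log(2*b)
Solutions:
 h(b) = C1 + 4*b*log(b) - 4*b + b*log(16)


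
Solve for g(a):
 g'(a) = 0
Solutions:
 g(a) = C1


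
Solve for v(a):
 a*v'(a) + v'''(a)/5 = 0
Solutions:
 v(a) = C1 + Integral(C2*airyai(-5^(1/3)*a) + C3*airybi(-5^(1/3)*a), a)


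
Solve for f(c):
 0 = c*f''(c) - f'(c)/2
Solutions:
 f(c) = C1 + C2*c^(3/2)


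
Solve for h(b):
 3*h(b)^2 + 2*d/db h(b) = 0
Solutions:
 h(b) = 2/(C1 + 3*b)


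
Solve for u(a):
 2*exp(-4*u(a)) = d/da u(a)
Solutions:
 u(a) = log(-I*(C1 + 8*a)^(1/4))
 u(a) = log(I*(C1 + 8*a)^(1/4))
 u(a) = log(-(C1 + 8*a)^(1/4))
 u(a) = log(C1 + 8*a)/4


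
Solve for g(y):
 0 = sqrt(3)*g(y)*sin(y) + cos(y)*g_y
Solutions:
 g(y) = C1*cos(y)^(sqrt(3))


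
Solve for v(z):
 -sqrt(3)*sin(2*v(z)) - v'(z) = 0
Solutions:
 v(z) = pi - acos((-C1 - exp(4*sqrt(3)*z))/(C1 - exp(4*sqrt(3)*z)))/2
 v(z) = acos((-C1 - exp(4*sqrt(3)*z))/(C1 - exp(4*sqrt(3)*z)))/2
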